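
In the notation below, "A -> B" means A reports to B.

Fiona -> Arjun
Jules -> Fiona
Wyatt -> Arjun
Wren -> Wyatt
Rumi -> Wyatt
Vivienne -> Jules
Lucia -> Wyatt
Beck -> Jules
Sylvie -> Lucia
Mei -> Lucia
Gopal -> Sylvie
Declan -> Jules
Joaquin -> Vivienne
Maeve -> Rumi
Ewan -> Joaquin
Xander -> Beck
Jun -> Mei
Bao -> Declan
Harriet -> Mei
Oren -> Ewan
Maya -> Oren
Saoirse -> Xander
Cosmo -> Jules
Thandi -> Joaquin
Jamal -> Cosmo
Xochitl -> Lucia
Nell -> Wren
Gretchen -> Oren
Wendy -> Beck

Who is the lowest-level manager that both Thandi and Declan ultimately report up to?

Jules

Thandi's chain of managers is Joaquin, Vivienne, Jules, Fiona, Arjun. Declan's chain of managers is Jules, Fiona, Arjun. The first manager that appears in both chains is Jules.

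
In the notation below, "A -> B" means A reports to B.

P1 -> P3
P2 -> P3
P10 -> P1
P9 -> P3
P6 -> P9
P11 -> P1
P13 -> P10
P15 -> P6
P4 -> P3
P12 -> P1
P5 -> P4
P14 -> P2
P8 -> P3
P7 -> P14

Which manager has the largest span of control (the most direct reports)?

Direct-report counts: P3 has 5; P4 has 1; P9 has 1; P6 has 1; P2 has 1; P14 has 1; P1 has 3; P10 has 1. The largest is 5, held by P3.

P3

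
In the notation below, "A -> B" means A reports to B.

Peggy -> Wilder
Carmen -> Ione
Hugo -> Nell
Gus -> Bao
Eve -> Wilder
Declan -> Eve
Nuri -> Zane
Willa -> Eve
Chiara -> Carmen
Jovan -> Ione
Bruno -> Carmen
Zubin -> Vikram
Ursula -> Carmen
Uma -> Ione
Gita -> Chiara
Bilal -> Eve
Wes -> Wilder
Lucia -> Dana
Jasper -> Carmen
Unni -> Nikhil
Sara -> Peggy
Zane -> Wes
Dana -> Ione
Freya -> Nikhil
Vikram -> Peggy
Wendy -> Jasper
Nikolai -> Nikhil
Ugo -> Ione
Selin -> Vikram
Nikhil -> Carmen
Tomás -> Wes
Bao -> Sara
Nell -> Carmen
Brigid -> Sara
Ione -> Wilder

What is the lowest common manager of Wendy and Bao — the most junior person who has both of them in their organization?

Wilder

Wendy's chain of managers is Jasper, Carmen, Ione, Wilder. Bao's chain of managers is Sara, Peggy, Wilder. The first manager that appears in both chains is Wilder.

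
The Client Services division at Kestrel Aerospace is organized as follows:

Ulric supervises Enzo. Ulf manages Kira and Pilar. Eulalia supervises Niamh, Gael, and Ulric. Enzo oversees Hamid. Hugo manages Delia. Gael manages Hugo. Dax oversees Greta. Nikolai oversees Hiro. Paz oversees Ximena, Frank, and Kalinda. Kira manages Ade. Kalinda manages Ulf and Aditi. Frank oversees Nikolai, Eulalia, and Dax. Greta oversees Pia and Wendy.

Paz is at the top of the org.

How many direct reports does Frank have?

3

Frank directly manages Nikolai, Eulalia, Dax. That is 3 direct reports.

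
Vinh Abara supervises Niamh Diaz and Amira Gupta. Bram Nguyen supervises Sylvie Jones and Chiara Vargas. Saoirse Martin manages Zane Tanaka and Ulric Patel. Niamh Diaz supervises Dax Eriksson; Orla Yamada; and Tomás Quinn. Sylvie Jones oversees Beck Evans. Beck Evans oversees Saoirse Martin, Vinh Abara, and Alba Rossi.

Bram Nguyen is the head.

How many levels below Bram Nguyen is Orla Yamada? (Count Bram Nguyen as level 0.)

5

Chain from Orla Yamada up to Bram Nguyen: Orla Yamada → Niamh Diaz → Vinh Abara → Beck Evans → Sylvie Jones → Bram Nguyen. That is 5 steps up, so Orla Yamada is 5 levels below Bram Nguyen.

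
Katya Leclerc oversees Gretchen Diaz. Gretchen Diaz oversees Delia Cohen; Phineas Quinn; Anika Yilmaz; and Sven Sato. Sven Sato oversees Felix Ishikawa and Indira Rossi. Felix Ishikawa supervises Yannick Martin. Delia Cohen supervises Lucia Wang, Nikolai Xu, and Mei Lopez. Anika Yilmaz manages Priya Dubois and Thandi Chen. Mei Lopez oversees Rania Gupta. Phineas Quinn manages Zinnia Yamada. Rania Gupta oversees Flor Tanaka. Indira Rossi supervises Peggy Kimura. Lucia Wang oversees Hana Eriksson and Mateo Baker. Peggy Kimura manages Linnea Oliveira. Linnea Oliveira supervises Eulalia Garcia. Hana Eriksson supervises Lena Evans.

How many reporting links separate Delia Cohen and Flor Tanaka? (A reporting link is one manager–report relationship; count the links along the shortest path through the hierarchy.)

3

Flor Tanaka is in Delia Cohen's organization: the chain from Flor Tanaka up to Delia Cohen is Flor Tanaka → Rania Gupta → Mei Lopez → Delia Cohen, which is 3 links.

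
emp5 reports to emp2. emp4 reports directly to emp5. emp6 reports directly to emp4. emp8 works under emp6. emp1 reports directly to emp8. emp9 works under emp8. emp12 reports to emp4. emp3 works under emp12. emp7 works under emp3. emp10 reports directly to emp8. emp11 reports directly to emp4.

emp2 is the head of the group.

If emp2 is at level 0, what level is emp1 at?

Chain from emp1 up to emp2: emp1 → emp8 → emp6 → emp4 → emp5 → emp2. That is 5 steps up, so emp1 is 5 levels below emp2.

5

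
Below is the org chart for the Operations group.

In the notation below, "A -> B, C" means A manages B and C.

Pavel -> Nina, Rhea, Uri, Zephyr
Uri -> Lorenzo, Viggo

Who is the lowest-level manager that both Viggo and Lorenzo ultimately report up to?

Uri

Viggo's chain of managers is Uri, Pavel. Lorenzo's chain of managers is Uri, Pavel. The first manager that appears in both chains is Uri.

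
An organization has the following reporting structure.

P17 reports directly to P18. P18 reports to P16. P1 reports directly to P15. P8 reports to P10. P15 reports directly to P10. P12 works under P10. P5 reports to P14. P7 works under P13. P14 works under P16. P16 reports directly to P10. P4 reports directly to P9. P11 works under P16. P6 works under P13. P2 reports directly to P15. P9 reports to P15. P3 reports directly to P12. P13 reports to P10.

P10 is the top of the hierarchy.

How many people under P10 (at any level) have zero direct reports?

10

The people in P10's organization with no one reporting to them are P8, P3, P4, P1, P2, P7, P6, P11, P17, P5. That is 10.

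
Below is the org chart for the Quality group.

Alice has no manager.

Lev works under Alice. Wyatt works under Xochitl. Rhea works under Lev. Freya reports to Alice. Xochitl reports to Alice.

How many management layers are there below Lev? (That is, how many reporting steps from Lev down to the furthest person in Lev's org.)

The longest chain under Lev runs Lev → Rhea, which is 1 level below Lev.

1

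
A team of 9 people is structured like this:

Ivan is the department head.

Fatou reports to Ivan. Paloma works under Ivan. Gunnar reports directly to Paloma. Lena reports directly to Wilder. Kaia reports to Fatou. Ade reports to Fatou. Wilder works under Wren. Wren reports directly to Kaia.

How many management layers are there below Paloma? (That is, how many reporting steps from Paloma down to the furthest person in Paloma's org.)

1

The longest chain under Paloma runs Paloma → Gunnar, which is 1 level below Paloma.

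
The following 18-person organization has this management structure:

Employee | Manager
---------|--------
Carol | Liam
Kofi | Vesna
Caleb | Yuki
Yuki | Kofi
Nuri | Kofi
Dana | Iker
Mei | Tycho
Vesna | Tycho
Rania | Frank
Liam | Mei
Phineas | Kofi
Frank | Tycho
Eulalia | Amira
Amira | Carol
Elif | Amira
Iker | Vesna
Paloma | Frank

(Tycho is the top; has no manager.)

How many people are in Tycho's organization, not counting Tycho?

17

Tycho directly manages Vesna, Mei, Frank. Under Vesna: Iker, Dana, Kofi, Nuri, Phineas, Yuki, Caleb (7). Under Mei: Liam, Carol, Amira, Eulalia, Elif (5). Under Frank: Paloma, Rania (2). So Tycho's organization is 3 direct reports plus everyone under them: 8 + 6 + 3 = 17.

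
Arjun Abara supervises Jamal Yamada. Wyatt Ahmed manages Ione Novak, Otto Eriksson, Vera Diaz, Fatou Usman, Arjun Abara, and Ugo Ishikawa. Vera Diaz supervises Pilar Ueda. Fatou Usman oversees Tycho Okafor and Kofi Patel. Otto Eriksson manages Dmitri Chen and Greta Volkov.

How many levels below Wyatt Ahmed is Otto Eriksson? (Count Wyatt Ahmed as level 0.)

1

Chain from Otto Eriksson up to Wyatt Ahmed: Otto Eriksson → Wyatt Ahmed. That is 1 step up, so Otto Eriksson is 1 level below Wyatt Ahmed.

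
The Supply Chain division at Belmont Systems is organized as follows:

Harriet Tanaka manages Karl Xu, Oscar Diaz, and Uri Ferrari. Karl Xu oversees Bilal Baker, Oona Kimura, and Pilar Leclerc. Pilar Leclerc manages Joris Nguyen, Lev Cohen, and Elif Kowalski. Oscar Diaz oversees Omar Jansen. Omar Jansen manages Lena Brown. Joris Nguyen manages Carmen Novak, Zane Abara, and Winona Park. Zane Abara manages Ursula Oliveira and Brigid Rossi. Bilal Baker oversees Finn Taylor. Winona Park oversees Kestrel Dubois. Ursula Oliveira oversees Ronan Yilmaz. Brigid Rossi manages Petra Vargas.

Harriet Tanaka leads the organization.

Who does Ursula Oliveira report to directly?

Ursula Oliveira reports directly to Zane Abara.

Zane Abara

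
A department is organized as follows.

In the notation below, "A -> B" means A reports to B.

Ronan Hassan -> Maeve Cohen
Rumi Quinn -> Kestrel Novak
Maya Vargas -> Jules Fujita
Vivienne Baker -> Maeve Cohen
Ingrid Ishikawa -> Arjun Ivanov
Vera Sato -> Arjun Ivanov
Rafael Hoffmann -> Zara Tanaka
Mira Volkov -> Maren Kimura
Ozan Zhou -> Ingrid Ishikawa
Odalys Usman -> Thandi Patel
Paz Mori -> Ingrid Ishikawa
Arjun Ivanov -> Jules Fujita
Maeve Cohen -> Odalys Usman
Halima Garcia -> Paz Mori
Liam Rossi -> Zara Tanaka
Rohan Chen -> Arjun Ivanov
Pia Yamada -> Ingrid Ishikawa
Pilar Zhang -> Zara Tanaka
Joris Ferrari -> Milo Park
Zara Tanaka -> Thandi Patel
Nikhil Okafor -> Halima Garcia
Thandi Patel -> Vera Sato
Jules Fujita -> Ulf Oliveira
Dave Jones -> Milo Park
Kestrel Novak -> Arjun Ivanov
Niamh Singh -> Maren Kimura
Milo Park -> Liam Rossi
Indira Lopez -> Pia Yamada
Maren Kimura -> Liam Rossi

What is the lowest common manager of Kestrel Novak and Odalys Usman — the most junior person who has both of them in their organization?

Arjun Ivanov

Kestrel Novak's chain of managers is Arjun Ivanov, Jules Fujita, Ulf Oliveira. Odalys Usman's chain of managers is Thandi Patel, Vera Sato, Arjun Ivanov, Jules Fujita, Ulf Oliveira. The first manager that appears in both chains is Arjun Ivanov.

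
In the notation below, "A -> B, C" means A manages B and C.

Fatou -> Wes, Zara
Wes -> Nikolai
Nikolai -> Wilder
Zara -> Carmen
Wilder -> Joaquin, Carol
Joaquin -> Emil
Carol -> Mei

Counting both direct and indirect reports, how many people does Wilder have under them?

4

Wilder directly manages Joaquin, Carol. Under Joaquin: Emil (1). Under Carol: Mei (1). So Wilder's organization is 2 direct reports plus everyone under them: 2 + 2 = 4.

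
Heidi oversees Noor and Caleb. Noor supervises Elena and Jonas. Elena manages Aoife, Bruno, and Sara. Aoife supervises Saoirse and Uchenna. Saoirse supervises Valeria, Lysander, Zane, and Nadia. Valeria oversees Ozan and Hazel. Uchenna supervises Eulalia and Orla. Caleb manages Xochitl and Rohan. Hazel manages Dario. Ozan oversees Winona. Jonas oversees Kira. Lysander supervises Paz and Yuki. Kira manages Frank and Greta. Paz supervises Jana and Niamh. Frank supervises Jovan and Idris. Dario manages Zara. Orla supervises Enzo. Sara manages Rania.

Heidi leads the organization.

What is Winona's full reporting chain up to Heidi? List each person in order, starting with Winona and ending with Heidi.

Winona -> Ozan -> Valeria -> Saoirse -> Aoife -> Elena -> Noor -> Heidi

Winona reports to Ozan. Ozan reports to Valeria. Valeria reports to Saoirse. Saoirse reports to Aoife. Aoife reports to Elena. Elena reports to Noor. Noor reports to Heidi. Heidi is at the top.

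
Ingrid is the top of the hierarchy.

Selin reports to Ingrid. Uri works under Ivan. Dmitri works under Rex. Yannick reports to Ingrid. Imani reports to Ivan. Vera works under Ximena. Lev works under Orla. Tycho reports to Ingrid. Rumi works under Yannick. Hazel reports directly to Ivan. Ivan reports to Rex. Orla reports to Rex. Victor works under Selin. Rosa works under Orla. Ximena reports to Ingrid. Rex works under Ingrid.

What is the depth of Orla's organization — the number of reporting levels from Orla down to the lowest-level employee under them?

1

The longest chain under Orla runs Orla → Lev, which is 1 level below Orla.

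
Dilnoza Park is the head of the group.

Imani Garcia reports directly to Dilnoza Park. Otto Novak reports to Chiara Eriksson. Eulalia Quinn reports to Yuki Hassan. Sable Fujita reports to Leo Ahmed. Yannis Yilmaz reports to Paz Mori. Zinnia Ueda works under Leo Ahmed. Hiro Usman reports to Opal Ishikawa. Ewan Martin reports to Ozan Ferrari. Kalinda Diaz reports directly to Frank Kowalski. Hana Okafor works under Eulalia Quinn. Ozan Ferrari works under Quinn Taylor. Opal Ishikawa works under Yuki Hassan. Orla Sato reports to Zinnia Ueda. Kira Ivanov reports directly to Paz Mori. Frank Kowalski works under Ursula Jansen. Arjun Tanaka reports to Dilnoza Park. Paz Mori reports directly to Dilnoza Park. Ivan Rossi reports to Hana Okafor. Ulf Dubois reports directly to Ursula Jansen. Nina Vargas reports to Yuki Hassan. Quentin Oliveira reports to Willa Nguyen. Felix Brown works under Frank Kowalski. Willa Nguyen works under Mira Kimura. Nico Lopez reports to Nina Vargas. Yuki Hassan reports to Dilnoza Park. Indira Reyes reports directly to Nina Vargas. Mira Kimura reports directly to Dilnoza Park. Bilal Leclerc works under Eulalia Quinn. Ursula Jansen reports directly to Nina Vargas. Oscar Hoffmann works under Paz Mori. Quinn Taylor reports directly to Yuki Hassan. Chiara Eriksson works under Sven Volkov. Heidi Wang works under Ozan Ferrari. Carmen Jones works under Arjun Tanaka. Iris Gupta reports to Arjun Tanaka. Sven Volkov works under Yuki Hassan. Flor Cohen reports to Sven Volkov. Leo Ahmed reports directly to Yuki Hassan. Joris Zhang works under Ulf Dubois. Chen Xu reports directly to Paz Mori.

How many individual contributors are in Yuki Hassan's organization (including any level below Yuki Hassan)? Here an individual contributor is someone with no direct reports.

The people in Yuki Hassan's organization with no one reporting to them are Heidi Wang, Ewan Martin, Orla Sato, Sable Fujita, Otto Novak, Flor Cohen, Indira Reyes, Kalinda Diaz, Felix Brown, Joris Zhang, Nico Lopez, Hiro Usman, Bilal Leclerc, Ivan Rossi. That is 14.

14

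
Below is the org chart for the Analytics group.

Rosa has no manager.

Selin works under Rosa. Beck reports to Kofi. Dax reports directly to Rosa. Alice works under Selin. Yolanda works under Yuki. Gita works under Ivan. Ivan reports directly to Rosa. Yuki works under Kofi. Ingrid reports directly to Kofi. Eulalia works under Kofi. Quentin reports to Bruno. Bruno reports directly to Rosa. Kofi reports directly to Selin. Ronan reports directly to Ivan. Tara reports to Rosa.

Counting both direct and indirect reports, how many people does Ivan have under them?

Ivan directly manages Ronan, Gita. Ronan has no reports. Gita has no reports. So Ivan's organization is 2 direct reports plus everyone under them: 1 + 1 = 2.

2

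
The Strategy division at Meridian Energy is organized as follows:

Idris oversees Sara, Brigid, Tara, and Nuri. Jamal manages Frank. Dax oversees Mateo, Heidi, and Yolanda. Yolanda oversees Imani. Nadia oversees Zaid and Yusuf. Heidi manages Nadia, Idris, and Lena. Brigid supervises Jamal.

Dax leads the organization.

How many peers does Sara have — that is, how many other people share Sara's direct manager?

3

Sara reports to Idris. Idris's other direct reports are Brigid, Tara, Nuri — 3 peers.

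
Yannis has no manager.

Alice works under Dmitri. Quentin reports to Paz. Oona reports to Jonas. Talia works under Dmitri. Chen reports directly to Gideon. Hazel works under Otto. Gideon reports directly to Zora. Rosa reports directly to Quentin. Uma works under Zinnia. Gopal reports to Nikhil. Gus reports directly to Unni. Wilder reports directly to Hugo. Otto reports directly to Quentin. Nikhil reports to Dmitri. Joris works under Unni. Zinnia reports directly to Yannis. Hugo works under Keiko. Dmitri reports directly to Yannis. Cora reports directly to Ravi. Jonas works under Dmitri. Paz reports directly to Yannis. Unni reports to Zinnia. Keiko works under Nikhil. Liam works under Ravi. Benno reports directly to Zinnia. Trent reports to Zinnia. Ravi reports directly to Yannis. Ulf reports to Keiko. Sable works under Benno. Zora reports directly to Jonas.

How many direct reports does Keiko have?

Keiko directly manages Hugo, Ulf. That is 2 direct reports.

2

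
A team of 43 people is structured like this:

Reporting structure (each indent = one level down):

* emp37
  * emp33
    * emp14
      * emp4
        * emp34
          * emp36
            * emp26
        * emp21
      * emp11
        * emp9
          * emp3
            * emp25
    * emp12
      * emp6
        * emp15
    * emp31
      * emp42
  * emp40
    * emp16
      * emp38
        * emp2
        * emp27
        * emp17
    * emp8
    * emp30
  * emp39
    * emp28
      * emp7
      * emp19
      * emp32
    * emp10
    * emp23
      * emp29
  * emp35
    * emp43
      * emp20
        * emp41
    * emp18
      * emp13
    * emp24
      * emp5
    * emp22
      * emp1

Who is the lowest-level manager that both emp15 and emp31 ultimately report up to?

emp15's chain of managers is emp6, emp12, emp33, emp37. emp31's chain of managers is emp33, emp37. The first manager that appears in both chains is emp33.

emp33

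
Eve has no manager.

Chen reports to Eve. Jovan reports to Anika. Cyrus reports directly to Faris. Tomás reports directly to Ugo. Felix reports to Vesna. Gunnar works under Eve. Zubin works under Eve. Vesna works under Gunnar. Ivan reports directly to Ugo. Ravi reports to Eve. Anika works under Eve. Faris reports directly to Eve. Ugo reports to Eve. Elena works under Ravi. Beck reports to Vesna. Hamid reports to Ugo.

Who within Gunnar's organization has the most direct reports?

Vesna

Direct-report counts within Gunnar's organization: Gunnar has 1; Vesna has 2. The largest is 2, held by Vesna.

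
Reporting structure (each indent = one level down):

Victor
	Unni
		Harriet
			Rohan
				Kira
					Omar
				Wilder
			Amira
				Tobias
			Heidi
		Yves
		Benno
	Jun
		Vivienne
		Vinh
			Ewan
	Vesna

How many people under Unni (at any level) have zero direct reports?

The people in Unni's organization with no one reporting to them are Benno, Yves, Heidi, Tobias, Wilder, Omar. That is 6.

6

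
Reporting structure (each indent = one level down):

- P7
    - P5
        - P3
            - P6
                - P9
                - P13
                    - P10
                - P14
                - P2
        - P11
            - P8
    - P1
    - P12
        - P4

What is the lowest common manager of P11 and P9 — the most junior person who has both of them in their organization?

P11's chain of managers is P5, P7. P9's chain of managers is P6, P3, P5, P7. The first manager that appears in both chains is P5.

P5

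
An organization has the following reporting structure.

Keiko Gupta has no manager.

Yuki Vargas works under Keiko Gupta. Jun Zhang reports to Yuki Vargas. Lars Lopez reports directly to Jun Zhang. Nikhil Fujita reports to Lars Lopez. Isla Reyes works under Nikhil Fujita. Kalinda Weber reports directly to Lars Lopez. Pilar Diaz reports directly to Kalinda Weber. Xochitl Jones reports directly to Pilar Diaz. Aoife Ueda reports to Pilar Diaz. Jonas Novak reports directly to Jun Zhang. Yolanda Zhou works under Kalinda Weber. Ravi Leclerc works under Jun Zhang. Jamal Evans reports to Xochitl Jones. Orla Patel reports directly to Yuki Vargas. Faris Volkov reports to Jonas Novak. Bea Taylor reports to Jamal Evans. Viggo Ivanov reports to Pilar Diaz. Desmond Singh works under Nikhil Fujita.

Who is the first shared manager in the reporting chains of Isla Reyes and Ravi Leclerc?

Jun Zhang

Isla Reyes's chain of managers is Nikhil Fujita, Lars Lopez, Jun Zhang, Yuki Vargas, Keiko Gupta. Ravi Leclerc's chain of managers is Jun Zhang, Yuki Vargas, Keiko Gupta. The first manager that appears in both chains is Jun Zhang.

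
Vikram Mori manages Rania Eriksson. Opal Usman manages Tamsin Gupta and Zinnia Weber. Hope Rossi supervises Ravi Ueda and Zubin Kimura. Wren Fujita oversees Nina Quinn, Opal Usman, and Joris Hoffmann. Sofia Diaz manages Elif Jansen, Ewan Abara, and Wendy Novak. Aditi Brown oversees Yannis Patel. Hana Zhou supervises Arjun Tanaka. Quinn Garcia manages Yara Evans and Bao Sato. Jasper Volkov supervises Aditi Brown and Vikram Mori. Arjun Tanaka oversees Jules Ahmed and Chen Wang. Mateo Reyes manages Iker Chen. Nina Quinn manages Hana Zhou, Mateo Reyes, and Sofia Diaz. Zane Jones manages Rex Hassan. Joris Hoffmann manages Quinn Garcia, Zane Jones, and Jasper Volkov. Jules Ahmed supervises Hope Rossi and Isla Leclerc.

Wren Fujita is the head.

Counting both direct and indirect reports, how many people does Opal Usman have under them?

2

Opal Usman directly manages Tamsin Gupta, Zinnia Weber. Tamsin Gupta has no reports. Zinnia Weber has no reports. So Opal Usman's organization is 2 direct reports plus everyone under them: 1 + 1 = 2.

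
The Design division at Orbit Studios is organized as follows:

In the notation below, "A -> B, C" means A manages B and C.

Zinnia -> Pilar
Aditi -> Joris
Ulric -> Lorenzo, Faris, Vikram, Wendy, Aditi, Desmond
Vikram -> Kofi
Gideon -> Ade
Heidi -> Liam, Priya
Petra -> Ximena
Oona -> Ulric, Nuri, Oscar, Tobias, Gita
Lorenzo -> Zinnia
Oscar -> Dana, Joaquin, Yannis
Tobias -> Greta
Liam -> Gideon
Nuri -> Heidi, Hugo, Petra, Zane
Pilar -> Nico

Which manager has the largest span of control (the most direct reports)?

Ulric

Direct-report counts: Oona has 5; Tobias has 1; Oscar has 3; Nuri has 4; Petra has 1; Heidi has 2; Liam has 1; Gideon has 1; Ulric has 6; Aditi has 1; Vikram has 1; Lorenzo has 1; Zinnia has 1; Pilar has 1. The largest is 6, held by Ulric.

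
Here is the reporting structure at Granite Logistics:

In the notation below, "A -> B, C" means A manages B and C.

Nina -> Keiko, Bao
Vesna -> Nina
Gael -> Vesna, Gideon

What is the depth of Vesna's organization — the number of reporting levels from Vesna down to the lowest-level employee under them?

The longest chain under Vesna runs Vesna → Nina → Bao, which is 2 levels below Vesna.

2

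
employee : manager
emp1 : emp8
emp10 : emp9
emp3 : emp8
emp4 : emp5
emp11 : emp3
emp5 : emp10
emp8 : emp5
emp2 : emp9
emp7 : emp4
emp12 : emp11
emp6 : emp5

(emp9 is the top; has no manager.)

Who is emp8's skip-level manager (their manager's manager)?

emp8 reports to emp5, and emp5 reports to emp10. So emp8's skip-level manager is emp10.

emp10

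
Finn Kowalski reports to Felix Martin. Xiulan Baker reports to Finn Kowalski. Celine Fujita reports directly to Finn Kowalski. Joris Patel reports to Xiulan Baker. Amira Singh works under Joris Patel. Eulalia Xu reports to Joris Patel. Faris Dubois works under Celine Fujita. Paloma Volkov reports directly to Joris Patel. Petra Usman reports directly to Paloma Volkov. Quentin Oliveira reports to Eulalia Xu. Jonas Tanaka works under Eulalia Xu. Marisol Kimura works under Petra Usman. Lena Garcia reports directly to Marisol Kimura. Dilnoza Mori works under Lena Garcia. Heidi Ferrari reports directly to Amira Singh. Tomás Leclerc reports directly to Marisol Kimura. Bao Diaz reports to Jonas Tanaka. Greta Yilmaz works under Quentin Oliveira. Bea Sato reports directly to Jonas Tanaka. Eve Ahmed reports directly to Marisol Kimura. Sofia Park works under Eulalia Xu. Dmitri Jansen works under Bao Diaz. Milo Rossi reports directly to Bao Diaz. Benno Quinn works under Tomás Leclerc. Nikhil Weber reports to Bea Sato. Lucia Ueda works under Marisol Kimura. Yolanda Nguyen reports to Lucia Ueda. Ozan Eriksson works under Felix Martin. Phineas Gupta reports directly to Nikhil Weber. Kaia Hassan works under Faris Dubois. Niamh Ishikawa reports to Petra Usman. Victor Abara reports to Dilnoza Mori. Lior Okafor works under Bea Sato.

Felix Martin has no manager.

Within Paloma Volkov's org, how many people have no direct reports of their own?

The people in Paloma Volkov's organization with no one reporting to them are Niamh Ishikawa, Yolanda Nguyen, Eve Ahmed, Benno Quinn, Victor Abara. That is 5.

5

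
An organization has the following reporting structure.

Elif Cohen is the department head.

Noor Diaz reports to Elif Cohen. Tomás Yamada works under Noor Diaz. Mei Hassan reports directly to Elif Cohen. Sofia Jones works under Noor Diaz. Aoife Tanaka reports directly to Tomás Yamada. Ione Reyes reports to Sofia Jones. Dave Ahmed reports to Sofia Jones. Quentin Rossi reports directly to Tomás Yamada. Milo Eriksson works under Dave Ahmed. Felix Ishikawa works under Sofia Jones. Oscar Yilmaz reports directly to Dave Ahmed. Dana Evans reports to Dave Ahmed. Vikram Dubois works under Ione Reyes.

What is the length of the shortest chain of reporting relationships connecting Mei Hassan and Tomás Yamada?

3

Mei Hassan is 1 level below Elif Cohen, and Tomás Yamada is 2 levels below Elif Cohen (their lowest common manager). The shortest path runs up from Mei Hassan to Elif Cohen and back down to Tomás Yamada: 1 + 2 = 3 links.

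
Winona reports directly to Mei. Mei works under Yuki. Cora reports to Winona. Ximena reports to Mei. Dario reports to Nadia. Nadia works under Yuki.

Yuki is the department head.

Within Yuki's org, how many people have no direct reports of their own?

The people in Yuki's organization with no one reporting to them are Ximena, Cora, Dario. That is 3.

3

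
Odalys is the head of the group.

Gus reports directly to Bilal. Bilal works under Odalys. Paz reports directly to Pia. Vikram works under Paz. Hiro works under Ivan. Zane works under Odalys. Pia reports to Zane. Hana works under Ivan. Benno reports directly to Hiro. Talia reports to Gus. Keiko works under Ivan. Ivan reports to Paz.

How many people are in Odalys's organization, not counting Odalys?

12

Odalys directly manages Zane, Bilal. Under Zane: Pia, Paz, Ivan, Keiko, Hiro, Benno, Hana, Vikram (8). Under Bilal: Gus, Talia (2). So Odalys's organization is 2 direct reports plus everyone under them: 9 + 3 = 12.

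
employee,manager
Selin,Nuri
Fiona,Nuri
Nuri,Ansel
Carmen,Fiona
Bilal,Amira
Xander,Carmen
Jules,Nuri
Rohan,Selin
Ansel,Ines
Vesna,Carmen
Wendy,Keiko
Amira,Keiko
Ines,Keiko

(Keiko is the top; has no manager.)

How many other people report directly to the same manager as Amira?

Amira reports to Keiko. Keiko's other direct reports are Ines, Wendy — 2 peers.

2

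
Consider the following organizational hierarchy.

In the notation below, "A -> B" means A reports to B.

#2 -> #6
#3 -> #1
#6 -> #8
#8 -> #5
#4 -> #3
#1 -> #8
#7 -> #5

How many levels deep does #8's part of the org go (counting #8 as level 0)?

3

The longest chain under #8 runs #8 → #1 → #3 → #4, which is 3 levels below #8.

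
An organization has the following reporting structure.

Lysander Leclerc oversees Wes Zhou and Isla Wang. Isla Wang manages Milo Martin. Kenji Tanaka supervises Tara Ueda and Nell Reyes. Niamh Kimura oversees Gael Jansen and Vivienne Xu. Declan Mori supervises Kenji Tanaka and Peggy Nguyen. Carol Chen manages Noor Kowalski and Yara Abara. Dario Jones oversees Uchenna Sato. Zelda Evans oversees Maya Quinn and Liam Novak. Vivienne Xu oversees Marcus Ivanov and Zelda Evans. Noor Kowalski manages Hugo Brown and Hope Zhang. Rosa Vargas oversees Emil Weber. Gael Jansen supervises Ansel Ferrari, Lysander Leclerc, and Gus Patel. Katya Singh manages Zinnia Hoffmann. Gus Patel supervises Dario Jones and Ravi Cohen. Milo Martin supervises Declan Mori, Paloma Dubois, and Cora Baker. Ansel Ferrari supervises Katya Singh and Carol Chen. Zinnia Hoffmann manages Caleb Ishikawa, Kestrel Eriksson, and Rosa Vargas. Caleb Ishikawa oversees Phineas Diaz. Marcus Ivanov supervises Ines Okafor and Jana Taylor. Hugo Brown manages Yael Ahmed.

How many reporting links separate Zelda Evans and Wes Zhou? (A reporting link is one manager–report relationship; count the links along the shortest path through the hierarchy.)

Zelda Evans is 2 levels below Niamh Kimura, and Wes Zhou is 3 levels below Niamh Kimura (their lowest common manager). The shortest path runs up from Zelda Evans to Niamh Kimura and back down to Wes Zhou: 2 + 3 = 5 links.

5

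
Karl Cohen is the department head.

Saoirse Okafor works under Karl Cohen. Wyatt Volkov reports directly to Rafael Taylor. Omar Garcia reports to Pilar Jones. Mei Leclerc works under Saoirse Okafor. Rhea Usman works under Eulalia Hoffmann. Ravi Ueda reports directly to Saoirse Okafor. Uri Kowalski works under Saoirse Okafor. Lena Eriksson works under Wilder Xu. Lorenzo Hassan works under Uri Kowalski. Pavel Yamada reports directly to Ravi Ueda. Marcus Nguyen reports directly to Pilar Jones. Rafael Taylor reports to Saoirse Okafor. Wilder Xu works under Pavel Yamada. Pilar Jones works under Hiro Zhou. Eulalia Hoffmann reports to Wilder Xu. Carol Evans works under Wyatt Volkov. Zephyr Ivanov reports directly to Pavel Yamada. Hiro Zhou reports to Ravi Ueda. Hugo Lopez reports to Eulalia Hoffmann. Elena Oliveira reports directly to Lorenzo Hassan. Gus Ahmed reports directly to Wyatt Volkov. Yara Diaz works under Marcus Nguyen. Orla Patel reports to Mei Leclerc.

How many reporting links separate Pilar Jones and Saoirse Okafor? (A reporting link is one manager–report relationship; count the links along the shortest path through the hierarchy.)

Pilar Jones is in Saoirse Okafor's organization: the chain from Pilar Jones up to Saoirse Okafor is Pilar Jones → Hiro Zhou → Ravi Ueda → Saoirse Okafor, which is 3 links.

3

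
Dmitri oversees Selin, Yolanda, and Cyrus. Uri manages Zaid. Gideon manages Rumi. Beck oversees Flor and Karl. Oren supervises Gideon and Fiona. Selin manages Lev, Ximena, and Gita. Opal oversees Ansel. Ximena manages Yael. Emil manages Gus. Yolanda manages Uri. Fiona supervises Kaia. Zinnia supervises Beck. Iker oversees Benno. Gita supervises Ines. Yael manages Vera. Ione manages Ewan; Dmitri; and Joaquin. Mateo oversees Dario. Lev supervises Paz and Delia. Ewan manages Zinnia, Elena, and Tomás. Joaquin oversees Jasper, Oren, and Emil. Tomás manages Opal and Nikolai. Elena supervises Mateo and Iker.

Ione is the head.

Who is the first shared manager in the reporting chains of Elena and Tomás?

Ewan

Elena's chain of managers is Ewan, Ione. Tomás's chain of managers is Ewan, Ione. The first manager that appears in both chains is Ewan.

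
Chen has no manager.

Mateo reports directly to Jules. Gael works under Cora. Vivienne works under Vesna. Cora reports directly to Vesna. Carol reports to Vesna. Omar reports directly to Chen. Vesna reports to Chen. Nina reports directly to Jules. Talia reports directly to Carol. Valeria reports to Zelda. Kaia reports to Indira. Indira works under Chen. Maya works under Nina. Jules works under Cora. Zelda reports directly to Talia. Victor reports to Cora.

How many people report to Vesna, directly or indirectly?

12

Vesna directly manages Cora, Carol, Vivienne. Under Cora: Gael, Victor, Jules, Mateo, Nina, Maya (6). Under Carol: Talia, Zelda, Valeria (3). Vivienne has no reports. So Vesna's organization is 3 direct reports plus everyone under them: 7 + 4 + 1 = 12.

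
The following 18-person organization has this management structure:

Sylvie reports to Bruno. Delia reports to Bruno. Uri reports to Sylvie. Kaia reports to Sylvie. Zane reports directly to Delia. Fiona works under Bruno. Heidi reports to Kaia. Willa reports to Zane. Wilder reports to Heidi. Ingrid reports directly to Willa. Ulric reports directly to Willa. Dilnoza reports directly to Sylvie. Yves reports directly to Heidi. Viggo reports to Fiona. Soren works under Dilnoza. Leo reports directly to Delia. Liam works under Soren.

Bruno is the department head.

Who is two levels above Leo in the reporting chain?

Leo reports to Delia, and Delia reports to Bruno. So Leo's skip-level manager is Bruno.

Bruno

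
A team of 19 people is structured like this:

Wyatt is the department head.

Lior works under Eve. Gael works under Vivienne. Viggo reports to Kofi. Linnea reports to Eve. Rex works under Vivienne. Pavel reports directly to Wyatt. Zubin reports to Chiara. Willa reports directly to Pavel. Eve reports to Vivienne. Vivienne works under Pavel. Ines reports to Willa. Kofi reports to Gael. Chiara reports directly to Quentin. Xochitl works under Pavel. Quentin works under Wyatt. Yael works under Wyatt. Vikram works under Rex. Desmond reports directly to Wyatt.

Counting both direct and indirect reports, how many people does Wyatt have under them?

Wyatt directly manages Pavel, Yael, Desmond, Quentin. Under Pavel: Xochitl, Willa, Ines, Vivienne, Gael, Kofi, Viggo, Eve, Lior, Linnea, Rex, Vikram (12). Yael has no reports. Desmond has no reports. Under Quentin: Chiara, Zubin (2). So Wyatt's organization is 4 direct reports plus everyone under them: 13 + 1 + 1 + 3 = 18.

18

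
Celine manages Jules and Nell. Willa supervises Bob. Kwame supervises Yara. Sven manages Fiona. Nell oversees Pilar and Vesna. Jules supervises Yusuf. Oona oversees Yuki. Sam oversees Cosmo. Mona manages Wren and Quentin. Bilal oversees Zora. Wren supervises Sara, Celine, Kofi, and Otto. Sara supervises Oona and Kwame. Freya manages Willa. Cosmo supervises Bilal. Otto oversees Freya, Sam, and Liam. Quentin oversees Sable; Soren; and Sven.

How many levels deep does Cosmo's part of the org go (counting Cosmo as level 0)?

2

The longest chain under Cosmo runs Cosmo → Bilal → Zora, which is 2 levels below Cosmo.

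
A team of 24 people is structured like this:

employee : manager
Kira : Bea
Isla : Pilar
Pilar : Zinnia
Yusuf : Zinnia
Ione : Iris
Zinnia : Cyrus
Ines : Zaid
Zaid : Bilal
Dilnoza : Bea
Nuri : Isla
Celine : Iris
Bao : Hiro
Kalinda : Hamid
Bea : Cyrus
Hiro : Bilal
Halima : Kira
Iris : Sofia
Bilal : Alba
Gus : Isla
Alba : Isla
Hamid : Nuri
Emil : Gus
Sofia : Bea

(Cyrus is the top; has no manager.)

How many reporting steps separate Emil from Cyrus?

5

Chain from Emil up to Cyrus: Emil → Gus → Isla → Pilar → Zinnia → Cyrus. That is 5 steps up, so Emil is 5 levels below Cyrus.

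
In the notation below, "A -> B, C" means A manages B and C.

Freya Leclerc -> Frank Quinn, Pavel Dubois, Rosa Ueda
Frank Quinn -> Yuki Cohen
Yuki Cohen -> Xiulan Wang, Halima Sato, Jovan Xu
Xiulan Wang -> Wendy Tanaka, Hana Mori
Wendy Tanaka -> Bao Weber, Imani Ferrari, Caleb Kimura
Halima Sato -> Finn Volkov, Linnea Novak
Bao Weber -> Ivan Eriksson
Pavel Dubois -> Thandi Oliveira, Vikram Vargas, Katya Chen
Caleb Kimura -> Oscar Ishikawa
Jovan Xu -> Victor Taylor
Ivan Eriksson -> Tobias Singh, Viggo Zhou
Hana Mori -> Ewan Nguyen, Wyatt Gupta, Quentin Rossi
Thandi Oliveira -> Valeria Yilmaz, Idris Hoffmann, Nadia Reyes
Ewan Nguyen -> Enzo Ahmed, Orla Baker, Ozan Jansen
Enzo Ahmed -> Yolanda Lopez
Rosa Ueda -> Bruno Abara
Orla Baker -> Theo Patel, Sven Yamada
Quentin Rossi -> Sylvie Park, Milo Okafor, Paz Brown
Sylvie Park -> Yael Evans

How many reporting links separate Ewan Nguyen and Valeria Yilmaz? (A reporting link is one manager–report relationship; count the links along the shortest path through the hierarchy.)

8

Ewan Nguyen is 5 levels below Freya Leclerc, and Valeria Yilmaz is 3 levels below Freya Leclerc (their lowest common manager). The shortest path runs up from Ewan Nguyen to Freya Leclerc and back down to Valeria Yilmaz: 5 + 3 = 8 links.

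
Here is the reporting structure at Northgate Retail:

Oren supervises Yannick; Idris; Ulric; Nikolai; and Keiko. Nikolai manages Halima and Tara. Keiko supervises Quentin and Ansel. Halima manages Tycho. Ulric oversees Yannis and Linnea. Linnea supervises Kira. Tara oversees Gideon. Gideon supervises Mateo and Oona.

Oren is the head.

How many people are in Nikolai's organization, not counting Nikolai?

6

Nikolai directly manages Halima, Tara. Under Halima: Tycho (1). Under Tara: Gideon, Oona, Mateo (3). So Nikolai's organization is 2 direct reports plus everyone under them: 2 + 4 = 6.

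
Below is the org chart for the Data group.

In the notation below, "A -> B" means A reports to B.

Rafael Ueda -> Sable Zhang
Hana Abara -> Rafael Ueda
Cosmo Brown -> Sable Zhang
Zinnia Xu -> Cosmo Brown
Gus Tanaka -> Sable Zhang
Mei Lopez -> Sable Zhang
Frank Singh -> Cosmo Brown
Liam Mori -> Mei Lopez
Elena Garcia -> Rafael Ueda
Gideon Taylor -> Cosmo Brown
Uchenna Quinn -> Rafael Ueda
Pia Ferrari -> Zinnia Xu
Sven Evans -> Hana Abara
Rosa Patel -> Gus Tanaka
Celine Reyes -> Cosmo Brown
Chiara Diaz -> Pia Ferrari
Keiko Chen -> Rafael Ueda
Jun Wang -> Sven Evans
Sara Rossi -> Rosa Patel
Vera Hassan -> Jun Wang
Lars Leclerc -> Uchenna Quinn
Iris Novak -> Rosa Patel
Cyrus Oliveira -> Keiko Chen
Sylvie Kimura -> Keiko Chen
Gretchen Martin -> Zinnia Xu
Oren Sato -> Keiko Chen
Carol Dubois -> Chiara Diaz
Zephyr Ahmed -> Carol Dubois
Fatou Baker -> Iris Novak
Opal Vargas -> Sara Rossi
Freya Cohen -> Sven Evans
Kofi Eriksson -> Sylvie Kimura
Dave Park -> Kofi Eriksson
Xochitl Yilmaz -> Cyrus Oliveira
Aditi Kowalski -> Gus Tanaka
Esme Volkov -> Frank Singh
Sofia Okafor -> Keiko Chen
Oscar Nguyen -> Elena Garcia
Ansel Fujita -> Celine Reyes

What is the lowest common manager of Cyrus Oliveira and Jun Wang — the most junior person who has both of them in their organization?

Cyrus Oliveira's chain of managers is Keiko Chen, Rafael Ueda, Sable Zhang. Jun Wang's chain of managers is Sven Evans, Hana Abara, Rafael Ueda, Sable Zhang. The first manager that appears in both chains is Rafael Ueda.

Rafael Ueda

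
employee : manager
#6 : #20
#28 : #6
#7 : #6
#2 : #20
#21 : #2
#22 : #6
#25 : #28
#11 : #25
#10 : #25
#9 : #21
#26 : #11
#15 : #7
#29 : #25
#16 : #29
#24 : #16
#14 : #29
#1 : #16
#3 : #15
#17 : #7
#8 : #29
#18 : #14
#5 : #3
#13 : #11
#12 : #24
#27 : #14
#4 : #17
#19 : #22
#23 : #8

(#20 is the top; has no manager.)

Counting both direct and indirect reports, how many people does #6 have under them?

24

#6 directly manages #28, #7, #22. Under #28: #25, #29, #8, #23, #14, #27, #18, #16, #1, #24, #12, #10, #11, #13, #26 (15). Under #7: #17, #4, #15, #3, #5 (5). Under #22: #19 (1). So #6's organization is 3 direct reports plus everyone under them: 16 + 6 + 2 = 24.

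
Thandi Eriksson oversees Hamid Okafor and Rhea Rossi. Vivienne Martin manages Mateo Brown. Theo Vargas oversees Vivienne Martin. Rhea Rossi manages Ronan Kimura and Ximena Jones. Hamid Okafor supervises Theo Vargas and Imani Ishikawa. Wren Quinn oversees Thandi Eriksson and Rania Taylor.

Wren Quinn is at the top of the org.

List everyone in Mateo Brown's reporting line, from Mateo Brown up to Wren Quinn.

Mateo Brown reports to Vivienne Martin. Vivienne Martin reports to Theo Vargas. Theo Vargas reports to Hamid Okafor. Hamid Okafor reports to Thandi Eriksson. Thandi Eriksson reports to Wren Quinn. Wren Quinn is at the top.

Mateo Brown -> Vivienne Martin -> Theo Vargas -> Hamid Okafor -> Thandi Eriksson -> Wren Quinn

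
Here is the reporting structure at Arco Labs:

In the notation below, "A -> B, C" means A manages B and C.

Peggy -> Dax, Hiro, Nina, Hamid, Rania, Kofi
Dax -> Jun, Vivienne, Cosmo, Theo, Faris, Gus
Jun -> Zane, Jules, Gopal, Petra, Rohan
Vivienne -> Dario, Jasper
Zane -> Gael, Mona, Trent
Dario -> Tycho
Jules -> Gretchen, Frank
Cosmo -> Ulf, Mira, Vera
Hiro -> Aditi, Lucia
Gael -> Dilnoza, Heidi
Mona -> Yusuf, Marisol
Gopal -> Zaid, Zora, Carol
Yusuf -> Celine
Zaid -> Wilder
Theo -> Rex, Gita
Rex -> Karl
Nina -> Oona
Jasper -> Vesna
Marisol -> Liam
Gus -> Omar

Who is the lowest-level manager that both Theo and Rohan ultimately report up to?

Dax

Theo's chain of managers is Dax, Peggy. Rohan's chain of managers is Jun, Dax, Peggy. The first manager that appears in both chains is Dax.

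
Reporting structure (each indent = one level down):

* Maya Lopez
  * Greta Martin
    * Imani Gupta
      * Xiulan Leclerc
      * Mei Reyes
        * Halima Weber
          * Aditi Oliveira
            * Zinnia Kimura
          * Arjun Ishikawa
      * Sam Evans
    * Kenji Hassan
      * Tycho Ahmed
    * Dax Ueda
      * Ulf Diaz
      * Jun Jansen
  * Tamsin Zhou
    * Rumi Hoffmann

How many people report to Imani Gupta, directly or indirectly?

7

Imani Gupta directly manages Xiulan Leclerc, Mei Reyes, Sam Evans. Xiulan Leclerc has no reports. Under Mei Reyes: Halima Weber, Arjun Ishikawa, Aditi Oliveira, Zinnia Kimura (4). Sam Evans has no reports. So Imani Gupta's organization is 3 direct reports plus everyone under them: 1 + 5 + 1 = 7.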